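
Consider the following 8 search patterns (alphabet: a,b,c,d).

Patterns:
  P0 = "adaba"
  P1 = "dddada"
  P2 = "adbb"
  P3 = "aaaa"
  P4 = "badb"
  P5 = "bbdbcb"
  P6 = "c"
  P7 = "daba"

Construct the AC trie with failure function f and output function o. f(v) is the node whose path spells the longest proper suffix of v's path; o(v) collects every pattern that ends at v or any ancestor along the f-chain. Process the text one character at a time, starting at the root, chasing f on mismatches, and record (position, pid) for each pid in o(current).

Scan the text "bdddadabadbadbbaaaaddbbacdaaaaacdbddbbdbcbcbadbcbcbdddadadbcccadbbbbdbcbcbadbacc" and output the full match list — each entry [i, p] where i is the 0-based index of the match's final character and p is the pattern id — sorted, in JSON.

Build automaton:
Trie (insert patterns):
  n0 'ε': a→1 b→17 c→26 d→6
  n1 'a': a→14 d→2
  n2 'ad': a→3 b→12
  n3 'ada': b→4
  n4 'adab': a→5
  n5 'adaba': ·  [P0 ends]
  n6 'd': a→27 d→7
  n7 'dd': d→8
  n8 'ddd': a→9
  n9 'ddda': d→10
  n10 'dddad': a→11
  n11 'dddada': ·  [P1 ends]
  n12 'adb': b→13
  n13 'adbb': ·  [P2 ends]
  n14 'aa': a→15
  n15 'aaa': a→16
  n16 'aaaa': ·  [P3 ends]
  n17 'b': a→18 b→21
  n18 'ba': d→19
  n19 'bad': b→20
  n20 'badb': ·  [P4 ends]
  n21 'bb': d→22
  n22 'bbd': b→23
  n23 'bbdb': c→24
  n24 'bbdbc': b→25
  n25 'bbdbcb': ·  [P5 ends]
  n26 'c': ·  [P6 ends]
  n27 'da': b→28
  n28 'dab': a→29
  n29 'daba': ·  [P7 ends]

BFS fail/out derivation:
  fail(1) 'a': from fail(0)=0 chase 'a': 0 ⇒ 0;  out=∅∪out(0)=∅
  fail(6) 'd': from fail(0)=0 chase 'd': 0 ⇒ 0;  out=∅∪out(0)=∅
  fail(17) 'b': from fail(0)=0 chase 'b': 0 ⇒ 0;  out=∅∪out(0)=∅
  fail(26) 'c': from fail(0)=0 chase 'c': 0 ⇒ 0;  out={6}∪out(0)={6}
  fail(2) 'ad': from fail(1)=0 chase 'd': 0 ⇒ 6;  out=∅∪out(6)=∅
  fail(7) 'dd': from fail(6)=0 chase 'd': 0 ⇒ 6;  out=∅∪out(6)=∅
  fail(14) 'aa': from fail(1)=0 chase 'a': 0 ⇒ 1;  out=∅∪out(1)=∅
  fail(18) 'ba': from fail(17)=0 chase 'a': 0 ⇒ 1;  out=∅∪out(1)=∅
  fail(21) 'bb': from fail(17)=0 chase 'b': 0 ⇒ 17;  out=∅∪out(17)=∅
  fail(27) 'da': from fail(6)=0 chase 'a': 0 ⇒ 1;  out=∅∪out(1)=∅
  fail(3) 'ada': from fail(2)=6 chase 'a': 6 ⇒ 27;  out=∅∪out(27)=∅
  fail(8) 'ddd': from fail(7)=6 chase 'd': 6 ⇒ 7;  out=∅∪out(7)=∅
  fail(12) 'adb': from fail(2)=6 chase 'b': 6→0 ⇒ 17;  out=∅∪out(17)=∅
  fail(15) 'aaa': from fail(14)=1 chase 'a': 1 ⇒ 14;  out=∅∪out(14)=∅
  fail(19) 'bad': from fail(18)=1 chase 'd': 1 ⇒ 2;  out=∅∪out(2)=∅
  fail(22) 'bbd': from fail(21)=17 chase 'd': 17→0 ⇒ 6;  out=∅∪out(6)=∅
  fail(28) 'dab': from fail(27)=1 chase 'b': 1→0 ⇒ 17;  out=∅∪out(17)=∅
  fail(4) 'adab': from fail(3)=27 chase 'b': 27 ⇒ 28;  out=∅∪out(28)=∅
  fail(9) 'ddda': from fail(8)=7 chase 'a': 7→6 ⇒ 27;  out=∅∪out(27)=∅
  fail(13) 'adbb': from fail(12)=17 chase 'b': 17 ⇒ 21;  out={2}∪out(21)={2}
  fail(16) 'aaaa': from fail(15)=14 chase 'a': 14 ⇒ 15;  out={3}∪out(15)={3}
  fail(20) 'badb': from fail(19)=2 chase 'b': 2 ⇒ 12;  out={4}∪out(12)={4}
  fail(23) 'bbdb': from fail(22)=6 chase 'b': 6→0 ⇒ 17;  out=∅∪out(17)=∅
  fail(29) 'daba': from fail(28)=17 chase 'a': 17 ⇒ 18;  out={7}∪out(18)={7}
  fail(5) 'adaba': from fail(4)=28 chase 'a': 28 ⇒ 29;  out={0}∪out(29)={0,7}
  fail(10) 'dddad': from fail(9)=27 chase 'd': 27→1 ⇒ 2;  out=∅∪out(2)=∅
  fail(24) 'bbdbc': from fail(23)=17 chase 'c': 17→0 ⇒ 26;  out=∅∪out(26)={6}
  fail(11) 'dddada': from fail(10)=2 chase 'a': 2 ⇒ 3;  out={1}∪out(3)={1}
  fail(25) 'bbdbcb': from fail(24)=26 chase 'b': 26→0 ⇒ 17;  out={5}∪out(17)={5}

Scan:
pos 0 'b': at 17
pos 1 'd': at 6 ·f
pos 2 'd': at 7
pos 3 'd': at 8
pos 4 'a': at 9
pos 5 'd': at 10
pos 6 'a': at 11  → match P1@[1:6]
pos 7 'b': at 4 ·f
pos 8 'a': at 5  → match P0@[4:8],P7@[5:8]
pos 9 'd': at 19 ·f
pos 10 'b': at 20  → match P4@[7:10]
pos 11 'a': at 18 ·f
pos 12 'd': at 19
pos 13 'b': at 20  → match P4@[10:13]
pos 14 'b': at 13 ·f  → match P2@[11:14]
pos 15 'a': at 18 ·f
pos 16 'a': at 14 ·f
pos 17 'a': at 15
pos 18 'a': at 16  → match P3@[15:18]
pos 19 'd': at 2 ·f
pos 20 'd': at 7 ·f
pos 21 'b': at 17 ·f
pos 22 'b': at 21
pos 23 'a': at 18 ·f
pos 24 'c': at 26 ·f  → match P6@[24:24]
pos 25 'd': at 6 ·f
pos 26 'a': at 27
pos 27 'a': at 14 ·f
pos 28 'a': at 15
pos 29 'a': at 16  → match P3@[26:29]
pos 30 'a': at 16 ·f  → match P3@[27:30]
pos 31 'c': at 26 ·f  → match P6@[31:31]
pos 32 'd': at 6 ·f
pos 33 'b': at 17 ·f
pos 34 'd': at 6 ·f
pos 35 'd': at 7
pos 36 'b': at 17 ·f
pos 37 'b': at 21
pos 38 'd': at 22
pos 39 'b': at 23
pos 40 'c': at 24  → match P6@[40:40]
pos 41 'b': at 25  → match P5@[36:41]
pos 42 'c': at 26 ·f  → match P6@[42:42]
pos 43 'b': at 17 ·f
pos 44 'a': at 18
pos 45 'd': at 19
pos 46 'b': at 20  → match P4@[43:46]
pos 47 'c': at 26 ·f  → match P6@[47:47]
pos 48 'b': at 17 ·f
pos 49 'c': at 26 ·f  → match P6@[49:49]
pos 50 'b': at 17 ·f
pos 51 'd': at 6 ·f
pos 52 'd': at 7
pos 53 'd': at 8
pos 54 'a': at 9
pos 55 'd': at 10
pos 56 'a': at 11  → match P1@[51:56]
pos 57 'd': at 2 ·f
pos 58 'b': at 12
pos 59 'c': at 26 ·f  → match P6@[59:59]
pos 60 'c': at 26 ·f  → match P6@[60:60]
pos 61 'c': at 26 ·f  → match P6@[61:61]
pos 62 'a': at 1 ·f
pos 63 'd': at 2
pos 64 'b': at 12
pos 65 'b': at 13  → match P2@[62:65]
pos 66 'b': at 21 ·f
pos 67 'b': at 21 ·f
pos 68 'd': at 22
pos 69 'b': at 23
pos 70 'c': at 24  → match P6@[70:70]
pos 71 'b': at 25  → match P5@[66:71]
pos 72 'c': at 26 ·f  → match P6@[72:72]
pos 73 'b': at 17 ·f
pos 74 'a': at 18
pos 75 'd': at 19
pos 76 'b': at 20  → match P4@[73:76]
pos 77 'a': at 18 ·f
pos 78 'c': at 26 ·f  → match P6@[78:78]
pos 79 'c': at 26 ·f  → match P6@[79:79]

Matches: [[6,1],[8,0],[8,7],[10,4],[13,4],[14,2],[18,3],[24,6],[29,3],[30,3],[31,6],[40,6],[41,5],[42,6],[46,4],[47,6],[49,6],[56,1],[59,6],[60,6],[61,6],[65,2],[70,6],[71,5],[72,6],[76,4],[78,6],[79,6]]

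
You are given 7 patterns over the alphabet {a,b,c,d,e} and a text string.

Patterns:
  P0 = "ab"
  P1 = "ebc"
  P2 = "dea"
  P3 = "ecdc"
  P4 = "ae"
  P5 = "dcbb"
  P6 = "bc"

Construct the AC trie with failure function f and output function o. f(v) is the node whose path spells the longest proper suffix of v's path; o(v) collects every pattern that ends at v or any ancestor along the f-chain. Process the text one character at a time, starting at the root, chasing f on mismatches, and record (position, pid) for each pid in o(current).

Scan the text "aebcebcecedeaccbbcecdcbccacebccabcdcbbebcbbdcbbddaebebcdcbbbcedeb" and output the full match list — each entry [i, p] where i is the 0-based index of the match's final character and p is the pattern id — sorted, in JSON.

Construct AC machine:
Trie nodes:
  n0 'ε': a→1 b→16 d→6 e→3
  n1 'a': b→2 e→12
  n2 'ab': ·  [P0 ends]
  n3 'e': b→4 c→9
  n4 'eb': c→5
  n5 'ebc': ·  [P1 ends]
  n6 'd': c→13 e→7
  n7 'de': a→8
  n8 'dea': ·  [P2 ends]
  n9 'ec': d→10
  n10 'ecd': c→11
  n11 'ecdc': ·  [P3 ends]
  n12 'ae': ·  [P4 ends]
  n13 'dc': b→14
  n14 'dcb': b→15
  n15 'dcbb': ·  [P5 ends]
  n16 'b': c→17
  n17 'bc': ·  [P6 ends]

Failure links (BFS by depth):
  n1('a'): parent n0 fail=0; on 'a' 0 → fail=0;  out ∅∪∅=∅
  n3('e'): parent n0 fail=0; on 'e' 0 → fail=0;  out ∅∪∅=∅
  n6('d'): parent n0 fail=0; on 'd' 0 → fail=0;  out ∅∪∅=∅
  n16('b'): parent n0 fail=0; on 'b' 0 → fail=0;  out ∅∪∅=∅
  n2('ab'): parent n1 fail=0; on 'b' 0 → fail=16;  out {0}∪∅={0}
  n4('eb'): parent n3 fail=0; on 'b' 0 → fail=16;  out ∅∪∅=∅
  n7('de'): parent n6 fail=0; on 'e' 0 → fail=3;  out ∅∪∅=∅
  n9('ec'): parent n3 fail=0; on 'c' 0 → fail=0;  out ∅∪∅=∅
  n12('ae'): parent n1 fail=0; on 'e' 0 → fail=3;  out {4}∪∅={4}
  n13('dc'): parent n6 fail=0; on 'c' 0 → fail=0;  out ∅∪∅=∅
  n17('bc'): parent n16 fail=0; on 'c' 0 → fail=0;  out {6}∪∅={6}
  n5('ebc'): parent n4 fail=16; on 'c' 16 → fail=17;  out {1}∪{6}={1,6}
  n8('dea'): parent n7 fail=3; on 'a' 3→0 → fail=1;  out {2}∪∅={2}
  n10('ecd'): parent n9 fail=0; on 'd' 0 → fail=6;  out ∅∪∅=∅
  n14('dcb'): parent n13 fail=0; on 'b' 0 → fail=16;  out ∅∪∅=∅
  n11('ecdc'): parent n10 fail=6; on 'c' 6 → fail=13;  out {3}∪∅={3}
  n15('dcbb'): parent n14 fail=16; on 'b' 16→0 → fail=16;  out {5}∪∅={5}

Scan:
[0] read 'a'  n0⇒n1
[1] read 'e'  n1⇒n12  → match P4@[0:1]
[2] read 'b'  n12⇒n4 (via fail)
[3] read 'c'  n4⇒n5  → match P1@[1:3],P6@[2:3]
[4] read 'e'  n5⇒n3 (via fail)
[5] read 'b'  n3⇒n4
[6] read 'c'  n4⇒n5  → match P1@[4:6],P6@[5:6]
[7] read 'e'  n5⇒n3 (via fail)
[8] read 'c'  n3⇒n9
[9] read 'e'  n9⇒n3 (via fail)
[10] read 'd'  n3⇒n6 (via fail)
[11] read 'e'  n6⇒n7
[12] read 'a'  n7⇒n8  → match P2@[10:12]
[13] read 'c'  n8⇒n0 (via fail)
[14] read 'c'  n0⇒n0
[15] read 'b'  n0⇒n16
[16] read 'b'  n16⇒n16 (via fail)
[17] read 'c'  n16⇒n17  → match P6@[16:17]
[18] read 'e'  n17⇒n3 (via fail)
[19] read 'c'  n3⇒n9
[20] read 'd'  n9⇒n10
[21] read 'c'  n10⇒n11  → match P3@[18:21]
[22] read 'b'  n11⇒n14 (via fail)
[23] read 'c'  n14⇒n17 (via fail)  → match P6@[22:23]
[24] read 'c'  n17⇒n0 (via fail)
[25] read 'a'  n0⇒n1
[26] read 'c'  n1⇒n0 (via fail)
[27] read 'e'  n0⇒n3
[28] read 'b'  n3⇒n4
[29] read 'c'  n4⇒n5  → match P1@[27:29],P6@[28:29]
[30] read 'c'  n5⇒n0 (via fail)
[31] read 'a'  n0⇒n1
[32] read 'b'  n1⇒n2  → match P0@[31:32]
[33] read 'c'  n2⇒n17 (via fail)  → match P6@[32:33]
[34] read 'd'  n17⇒n6 (via fail)
[35] read 'c'  n6⇒n13
[36] read 'b'  n13⇒n14
[37] read 'b'  n14⇒n15  → match P5@[34:37]
[38] read 'e'  n15⇒n3 (via fail)
[39] read 'b'  n3⇒n4
[40] read 'c'  n4⇒n5  → match P1@[38:40],P6@[39:40]
[41] read 'b'  n5⇒n16 (via fail)
[42] read 'b'  n16⇒n16 (via fail)
[43] read 'd'  n16⇒n6 (via fail)
[44] read 'c'  n6⇒n13
[45] read 'b'  n13⇒n14
[46] read 'b'  n14⇒n15  → match P5@[43:46]
[47] read 'd'  n15⇒n6 (via fail)
[48] read 'd'  n6⇒n6 (via fail)
[49] read 'a'  n6⇒n1 (via fail)
[50] read 'e'  n1⇒n12  → match P4@[49:50]
[51] read 'b'  n12⇒n4 (via fail)
[52] read 'e'  n4⇒n3 (via fail)
[53] read 'b'  n3⇒n4
[54] read 'c'  n4⇒n5  → match P1@[52:54],P6@[53:54]
[55] read 'd'  n5⇒n6 (via fail)
[56] read 'c'  n6⇒n13
[57] read 'b'  n13⇒n14
[58] read 'b'  n14⇒n15  → match P5@[55:58]
[59] read 'b'  n15⇒n16 (via fail)
[60] read 'c'  n16⇒n17  → match P6@[59:60]
[61] read 'e'  n17⇒n3 (via fail)
[62] read 'd'  n3⇒n6 (via fail)
[63] read 'e'  n6⇒n7
[64] read 'b'  n7⇒n4 (via fail)

Matches: [[1,4],[3,1],[3,6],[6,1],[6,6],[12,2],[17,6],[21,3],[23,6],[29,1],[29,6],[32,0],[33,6],[37,5],[40,1],[40,6],[46,5],[50,4],[54,1],[54,6],[58,5],[60,6]]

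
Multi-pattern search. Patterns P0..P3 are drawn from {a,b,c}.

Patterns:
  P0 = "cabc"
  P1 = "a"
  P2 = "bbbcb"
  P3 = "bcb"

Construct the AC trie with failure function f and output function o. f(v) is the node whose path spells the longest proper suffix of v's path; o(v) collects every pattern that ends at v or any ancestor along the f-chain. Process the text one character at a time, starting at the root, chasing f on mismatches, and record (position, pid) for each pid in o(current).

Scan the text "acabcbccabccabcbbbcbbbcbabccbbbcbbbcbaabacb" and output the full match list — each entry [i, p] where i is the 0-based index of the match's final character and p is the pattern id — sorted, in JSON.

Construct AC machine:
Trie nodes:
  n0 'ε': a→5 b→6 c→1
  n1 'c': a→2
  n2 'ca': b→3
  n3 'cab': c→4
  n4 'cabc': ·  [P0 ends]
  n5 'a': ·  [P1 ends]
  n6 'b': b→7 c→11
  n7 'bb': b→8
  n8 'bbb': c→9
  n9 'bbbc': b→10
  n10 'bbbcb': ·  [P2 ends]
  n11 'bc': b→12
  n12 'bcb': ·  [P3 ends]

Failure links (BFS by depth):
  n1('c'): parent n0 fail=0; on 'c' 0 → fail=0;  out ∅∪∅=∅
  n5('a'): parent n0 fail=0; on 'a' 0 → fail=0;  out {1}∪∅={1}
  n6('b'): parent n0 fail=0; on 'b' 0 → fail=0;  out ∅∪∅=∅
  n2('ca'): parent n1 fail=0; on 'a' 0 → fail=5;  out ∅∪{1}={1}
  n7('bb'): parent n6 fail=0; on 'b' 0 → fail=6;  out ∅∪∅=∅
  n11('bc'): parent n6 fail=0; on 'c' 0 → fail=1;  out ∅∪∅=∅
  n3('cab'): parent n2 fail=5; on 'b' 5→0 → fail=6;  out ∅∪∅=∅
  n8('bbb'): parent n7 fail=6; on 'b' 6 → fail=7;  out ∅∪∅=∅
  n12('bcb'): parent n11 fail=1; on 'b' 1→0 → fail=6;  out {3}∪∅={3}
  n4('cabc'): parent n3 fail=6; on 'c' 6 → fail=11;  out {0}∪∅={0}
  n9('bbbc'): parent n8 fail=7; on 'c' 7→6 → fail=11;  out ∅∪∅=∅
  n10('bbbcb'): parent n9 fail=11; on 'b' 11 → fail=12;  out {2}∪{3}={2,3}

Run:
[0] read 'a'  n0⇒n5  emit P1@[0:0]
[1] read 'c'  n5⇒n1 ·f
[2] read 'a'  n1⇒n2  emit P1@[2:2]
[3] read 'b'  n2⇒n3
[4] read 'c'  n3⇒n4  emit P0@[1:4]
[5] read 'b'  n4⇒n12 ·f  emit P3@[3:5]
[6] read 'c'  n12⇒n11 ·f
[7] read 'c'  n11⇒n1 ·f
[8] read 'a'  n1⇒n2  emit P1@[8:8]
[9] read 'b'  n2⇒n3
[10] read 'c'  n3⇒n4  emit P0@[7:10]
[11] read 'c'  n4⇒n1 ·f
[12] read 'a'  n1⇒n2  emit P1@[12:12]
[13] read 'b'  n2⇒n3
[14] read 'c'  n3⇒n4  emit P0@[11:14]
[15] read 'b'  n4⇒n12 ·f  emit P3@[13:15]
[16] read 'b'  n12⇒n7 ·f
[17] read 'b'  n7⇒n8
[18] read 'c'  n8⇒n9
[19] read 'b'  n9⇒n10  emit P2@[15:19],P3@[17:19]
[20] read 'b'  n10⇒n7 ·f
[21] read 'b'  n7⇒n8
[22] read 'c'  n8⇒n9
[23] read 'b'  n9⇒n10  emit P2@[19:23],P3@[21:23]
[24] read 'a'  n10⇒n5 ·f  emit P1@[24:24]
[25] read 'b'  n5⇒n6 ·f
[26] read 'c'  n6⇒n11
[27] read 'c'  n11⇒n1 ·f
[28] read 'b'  n1⇒n6 ·f
[29] read 'b'  n6⇒n7
[30] read 'b'  n7⇒n8
[31] read 'c'  n8⇒n9
[32] read 'b'  n9⇒n10  emit P2@[28:32],P3@[30:32]
[33] read 'b'  n10⇒n7 ·f
[34] read 'b'  n7⇒n8
[35] read 'c'  n8⇒n9
[36] read 'b'  n9⇒n10  emit P2@[32:36],P3@[34:36]
[37] read 'a'  n10⇒n5 ·f  emit P1@[37:37]
[38] read 'a'  n5⇒n5 ·f  emit P1@[38:38]
[39] read 'b'  n5⇒n6 ·f
[40] read 'a'  n6⇒n5 ·f  emit P1@[40:40]
[41] read 'c'  n5⇒n1 ·f
[42] read 'b'  n1⇒n6 ·f

Matches: [[0,1],[2,1],[4,0],[5,3],[8,1],[10,0],[12,1],[14,0],[15,3],[19,2],[19,3],[23,2],[23,3],[24,1],[32,2],[32,3],[36,2],[36,3],[37,1],[38,1],[40,1]]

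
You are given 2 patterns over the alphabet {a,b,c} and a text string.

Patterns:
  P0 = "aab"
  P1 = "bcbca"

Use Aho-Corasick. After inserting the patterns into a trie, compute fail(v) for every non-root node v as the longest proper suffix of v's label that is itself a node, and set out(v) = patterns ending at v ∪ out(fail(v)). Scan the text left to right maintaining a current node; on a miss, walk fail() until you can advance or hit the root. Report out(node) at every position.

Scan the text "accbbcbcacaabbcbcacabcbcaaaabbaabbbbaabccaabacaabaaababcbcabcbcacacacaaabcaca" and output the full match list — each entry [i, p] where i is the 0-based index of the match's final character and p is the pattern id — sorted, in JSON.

Build automaton:
Trie (insert patterns):
  0='ε' goto a→1 b→4
  1='a' goto a→2
  2='aa' goto b→3
  3='aab' goto ·  ←P0
  4='b' goto c→5
  5='bc' goto b→6
  6='bcb' goto c→7
  7='bcbc' goto a→8
  8='bcbca' goto ·  ←P1

BFS fail/out derivation:
  n1('a'): parent n0 fail=0; on 'a' 0 → fail=0;  out ∅∪∅=∅
  n4('b'): parent n0 fail=0; on 'b' 0 → fail=0;  out ∅∪∅=∅
  n2('aa'): parent n1 fail=0; on 'a' 0 → fail=1;  out ∅∪∅=∅
  n5('bc'): parent n4 fail=0; on 'c' 0 → fail=0;  out ∅∪∅=∅
  n3('aab'): parent n2 fail=1; on 'b' 1→0 → fail=4;  out {0}∪∅={0}
  n6('bcb'): parent n5 fail=0; on 'b' 0 → fail=4;  out ∅∪∅=∅
  n7('bcbc'): parent n6 fail=4; on 'c' 4 → fail=5;  out ∅∪∅=∅
  n8('bcbca'): parent n7 fail=5; on 'a' 5→0 → fail=1;  out {1}∪∅={1}

Text stream:
i=0 'a': node 0→1
i=1 'c': node 1→0 (via fail)
i=2 'c': node 0→0
i=3 'b': node 0→4
i=4 'b': node 4→4 (via fail)
i=5 'c': node 4→5
i=6 'b': node 5→6
i=7 'c': node 6→7
i=8 'a': node 7→8  → match P1@[4:8]
i=9 'c': node 8→0 (via fail)
i=10 'a': node 0→1
i=11 'a': node 1→2
i=12 'b': node 2→3  → match P0@[10:12]
i=13 'b': node 3→4 (via fail)
i=14 'c': node 4→5
i=15 'b': node 5→6
i=16 'c': node 6→7
i=17 'a': node 7→8  → match P1@[13:17]
i=18 'c': node 8→0 (via fail)
i=19 'a': node 0→1
i=20 'b': node 1→4 (via fail)
i=21 'c': node 4→5
i=22 'b': node 5→6
i=23 'c': node 6→7
i=24 'a': node 7→8  → match P1@[20:24]
i=25 'a': node 8→2 (via fail)
i=26 'a': node 2→2 (via fail)
i=27 'a': node 2→2 (via fail)
i=28 'b': node 2→3  → match P0@[26:28]
i=29 'b': node 3→4 (via fail)
i=30 'a': node 4→1 (via fail)
i=31 'a': node 1→2
i=32 'b': node 2→3  → match P0@[30:32]
i=33 'b': node 3→4 (via fail)
i=34 'b': node 4→4 (via fail)
i=35 'b': node 4→4 (via fail)
i=36 'a': node 4→1 (via fail)
i=37 'a': node 1→2
i=38 'b': node 2→3  → match P0@[36:38]
i=39 'c': node 3→5 (via fail)
i=40 'c': node 5→0 (via fail)
i=41 'a': node 0→1
i=42 'a': node 1→2
i=43 'b': node 2→3  → match P0@[41:43]
i=44 'a': node 3→1 (via fail)
i=45 'c': node 1→0 (via fail)
i=46 'a': node 0→1
i=47 'a': node 1→2
i=48 'b': node 2→3  → match P0@[46:48]
i=49 'a': node 3→1 (via fail)
i=50 'a': node 1→2
i=51 'a': node 2→2 (via fail)
i=52 'b': node 2→3  → match P0@[50:52]
i=53 'a': node 3→1 (via fail)
i=54 'b': node 1→4 (via fail)
i=55 'c': node 4→5
i=56 'b': node 5→6
i=57 'c': node 6→7
i=58 'a': node 7→8  → match P1@[54:58]
i=59 'b': node 8→4 (via fail)
i=60 'c': node 4→5
i=61 'b': node 5→6
i=62 'c': node 6→7
i=63 'a': node 7→8  → match P1@[59:63]
i=64 'c': node 8→0 (via fail)
i=65 'a': node 0→1
i=66 'c': node 1→0 (via fail)
i=67 'a': node 0→1
i=68 'c': node 1→0 (via fail)
i=69 'a': node 0→1
i=70 'a': node 1→2
i=71 'a': node 2→2 (via fail)
i=72 'b': node 2→3  → match P0@[70:72]
i=73 'c': node 3→5 (via fail)
i=74 'a': node 5→1 (via fail)
i=75 'c': node 1→0 (via fail)
i=76 'a': node 0→1

Matches: [[8,1],[12,0],[17,1],[24,1],[28,0],[32,0],[38,0],[43,0],[48,0],[52,0],[58,1],[63,1],[72,0]]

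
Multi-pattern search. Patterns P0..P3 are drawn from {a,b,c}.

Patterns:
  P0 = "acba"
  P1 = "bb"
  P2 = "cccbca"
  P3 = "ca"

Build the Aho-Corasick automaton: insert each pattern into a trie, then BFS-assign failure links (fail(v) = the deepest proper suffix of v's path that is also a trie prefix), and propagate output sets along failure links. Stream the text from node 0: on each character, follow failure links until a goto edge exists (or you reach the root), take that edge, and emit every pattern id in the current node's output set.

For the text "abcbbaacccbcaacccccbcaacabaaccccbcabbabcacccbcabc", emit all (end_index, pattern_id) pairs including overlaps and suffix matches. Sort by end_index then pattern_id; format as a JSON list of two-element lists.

Construct AC machine:
Trie nodes:
  n0 'ε': a→1 b→5 c→7
  n1 'a': c→2
  n2 'ac': b→3
  n3 'acb': a→4
  n4 'acba': ·  [P0 ends]
  n5 'b': b→6
  n6 'bb': ·  [P1 ends]
  n7 'c': a→13 c→8
  n8 'cc': c→9
  n9 'ccc': b→10
  n10 'cccb': c→11
  n11 'cccbc': a→12
  n12 'cccbca': ·  [P2 ends]
  n13 'ca': ·  [P3 ends]

BFS fail/out derivation:
  n1('a'): parent n0 fail=0; on 'a' 0 → fail=0;  out ∅∪∅=∅
  n5('b'): parent n0 fail=0; on 'b' 0 → fail=0;  out ∅∪∅=∅
  n7('c'): parent n0 fail=0; on 'c' 0 → fail=0;  out ∅∪∅=∅
  n2('ac'): parent n1 fail=0; on 'c' 0 → fail=7;  out ∅∪∅=∅
  n6('bb'): parent n5 fail=0; on 'b' 0 → fail=5;  out {1}∪∅={1}
  n8('cc'): parent n7 fail=0; on 'c' 0 → fail=7;  out ∅∪∅=∅
  n13('ca'): parent n7 fail=0; on 'a' 0 → fail=1;  out {3}∪∅={3}
  n3('acb'): parent n2 fail=7; on 'b' 7→0 → fail=5;  out ∅∪∅=∅
  n9('ccc'): parent n8 fail=7; on 'c' 7 → fail=8;  out ∅∪∅=∅
  n4('acba'): parent n3 fail=5; on 'a' 5→0 → fail=1;  out {0}∪∅={0}
  n10('cccb'): parent n9 fail=8; on 'b' 8→7→0 → fail=5;  out ∅∪∅=∅
  n11('cccbc'): parent n10 fail=5; on 'c' 5→0 → fail=7;  out ∅∪∅=∅
  n12('cccbca'): parent n11 fail=7; on 'a' 7 → fail=13;  out {2}∪{3}={2,3}

Run:
pos 0 'a': at 1
pos 1 'b': at 5 (via fail)
pos 2 'c': at 7 (via fail)
pos 3 'b': at 5 (via fail)
pos 4 'b': at 6  ** P1@[3:4]
pos 5 'a': at 1 (via fail)
pos 6 'a': at 1 (via fail)
pos 7 'c': at 2
pos 8 'c': at 8 (via fail)
pos 9 'c': at 9
pos 10 'b': at 10
pos 11 'c': at 11
pos 12 'a': at 12  ** P2@[7:12],P3@[11:12]
pos 13 'a': at 1 (via fail)
pos 14 'c': at 2
pos 15 'c': at 8 (via fail)
pos 16 'c': at 9
pos 17 'c': at 9 (via fail)
pos 18 'c': at 9 (via fail)
pos 19 'b': at 10
pos 20 'c': at 11
pos 21 'a': at 12  ** P2@[16:21],P3@[20:21]
pos 22 'a': at 1 (via fail)
pos 23 'c': at 2
pos 24 'a': at 13 (via fail)  ** P3@[23:24]
pos 25 'b': at 5 (via fail)
pos 26 'a': at 1 (via fail)
pos 27 'a': at 1 (via fail)
pos 28 'c': at 2
pos 29 'c': at 8 (via fail)
pos 30 'c': at 9
pos 31 'c': at 9 (via fail)
pos 32 'b': at 10
pos 33 'c': at 11
pos 34 'a': at 12  ** P2@[29:34],P3@[33:34]
pos 35 'b': at 5 (via fail)
pos 36 'b': at 6  ** P1@[35:36]
pos 37 'a': at 1 (via fail)
pos 38 'b': at 5 (via fail)
pos 39 'c': at 7 (via fail)
pos 40 'a': at 13  ** P3@[39:40]
pos 41 'c': at 2 (via fail)
pos 42 'c': at 8 (via fail)
pos 43 'c': at 9
pos 44 'b': at 10
pos 45 'c': at 11
pos 46 'a': at 12  ** P2@[41:46],P3@[45:46]
pos 47 'b': at 5 (via fail)
pos 48 'c': at 7 (via fail)

Result: [[4,1],[12,2],[12,3],[21,2],[21,3],[24,3],[34,2],[34,3],[36,1],[40,3],[46,2],[46,3]]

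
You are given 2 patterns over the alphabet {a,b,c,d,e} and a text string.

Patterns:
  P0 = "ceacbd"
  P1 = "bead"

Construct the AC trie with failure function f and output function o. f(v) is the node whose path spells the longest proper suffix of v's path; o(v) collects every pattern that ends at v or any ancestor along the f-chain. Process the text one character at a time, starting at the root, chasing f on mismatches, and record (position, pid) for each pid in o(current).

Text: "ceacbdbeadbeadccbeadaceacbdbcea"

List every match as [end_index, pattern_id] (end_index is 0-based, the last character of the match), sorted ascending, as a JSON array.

Build:
Trie (insert patterns):
  0='ε' goto b→7 c→1
  1='c' goto e→2
  2='ce' goto a→3
  3='cea' goto c→4
  4='ceac' goto b→5
  5='ceacb' goto d→6
  6='ceacbd' goto ·  [P0 ends]
  7='b' goto e→8
  8='be' goto a→9
  9='bea' goto d→10
  10='bead' goto ·  [P1 ends]

Failure links (BFS by depth):
  fail(1) 'c': from fail(0)=0 chase 'c': 0 ⇒ 0;  out=∅∪out(0)=∅
  fail(7) 'b': from fail(0)=0 chase 'b': 0 ⇒ 0;  out=∅∪out(0)=∅
  fail(2) 'ce': from fail(1)=0 chase 'e': 0 ⇒ 0;  out=∅∪out(0)=∅
  fail(8) 'be': from fail(7)=0 chase 'e': 0 ⇒ 0;  out=∅∪out(0)=∅
  fail(3) 'cea': from fail(2)=0 chase 'a': 0 ⇒ 0;  out=∅∪out(0)=∅
  fail(9) 'bea': from fail(8)=0 chase 'a': 0 ⇒ 0;  out=∅∪out(0)=∅
  fail(4) 'ceac': from fail(3)=0 chase 'c': 0 ⇒ 1;  out=∅∪out(1)=∅
  fail(10) 'bead': from fail(9)=0 chase 'd': 0 ⇒ 0;  out={1}∪out(0)={1}
  fail(5) 'ceacb': from fail(4)=1 chase 'b': 1→0 ⇒ 7;  out=∅∪out(7)=∅
  fail(6) 'ceacbd': from fail(5)=7 chase 'd': 7→0 ⇒ 0;  out={0}∪out(0)={0}

Scan:
[0] read 'c'  n0⇒n1
[1] read 'e'  n1⇒n2
[2] read 'a'  n2⇒n3
[3] read 'c'  n3⇒n4
[4] read 'b'  n4⇒n5
[5] read 'd'  n5⇒n6  → match P0@[0:5]
[6] read 'b'  n6⇒n7 (fail-walked)
[7] read 'e'  n7⇒n8
[8] read 'a'  n8⇒n9
[9] read 'd'  n9⇒n10  → match P1@[6:9]
[10] read 'b'  n10⇒n7 (fail-walked)
[11] read 'e'  n7⇒n8
[12] read 'a'  n8⇒n9
[13] read 'd'  n9⇒n10  → match P1@[10:13]
[14] read 'c'  n10⇒n1 (fail-walked)
[15] read 'c'  n1⇒n1 (fail-walked)
[16] read 'b'  n1⇒n7 (fail-walked)
[17] read 'e'  n7⇒n8
[18] read 'a'  n8⇒n9
[19] read 'd'  n9⇒n10  → match P1@[16:19]
[20] read 'a'  n10⇒n0 (fail-walked)
[21] read 'c'  n0⇒n1
[22] read 'e'  n1⇒n2
[23] read 'a'  n2⇒n3
[24] read 'c'  n3⇒n4
[25] read 'b'  n4⇒n5
[26] read 'd'  n5⇒n6  → match P0@[21:26]
[27] read 'b'  n6⇒n7 (fail-walked)
[28] read 'c'  n7⇒n1 (fail-walked)
[29] read 'e'  n1⇒n2
[30] read 'a'  n2⇒n3

Matches: [[5,0],[9,1],[13,1],[19,1],[26,0]]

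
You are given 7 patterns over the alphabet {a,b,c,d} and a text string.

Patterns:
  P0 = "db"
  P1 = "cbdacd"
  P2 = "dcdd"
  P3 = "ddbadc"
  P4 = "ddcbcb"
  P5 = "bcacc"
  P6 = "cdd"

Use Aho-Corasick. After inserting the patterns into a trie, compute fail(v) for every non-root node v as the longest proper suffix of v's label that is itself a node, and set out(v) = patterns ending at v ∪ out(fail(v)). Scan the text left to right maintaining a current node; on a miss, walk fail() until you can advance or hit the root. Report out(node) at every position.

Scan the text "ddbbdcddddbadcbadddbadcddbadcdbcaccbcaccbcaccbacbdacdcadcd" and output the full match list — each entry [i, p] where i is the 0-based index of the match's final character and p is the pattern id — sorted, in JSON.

Build:
Trie nodes:
  0='ε' goto b→21 c→3 d→1
  1='d' goto b→2 c→9 d→12
  2='db' goto ·  [P0 ends]
  3='c' goto b→4 d→26
  4='cb' goto d→5
  5='cbd' goto a→6
  6='cbda' goto c→7
  7='cbdac' goto d→8
  8='cbdacd' goto ·  [P1 ends]
  9='dc' goto d→10
  10='dcd' goto d→11
  11='dcdd' goto ·  [P2 ends]
  12='dd' goto b→13 c→17
  13='ddb' goto a→14
  14='ddba' goto d→15
  15='ddbad' goto c→16
  16='ddbadc' goto ·  [P3 ends]
  17='ddc' goto b→18
  18='ddcb' goto c→19
  19='ddcbc' goto b→20
  20='ddcbcb' goto ·  [P4 ends]
  21='b' goto c→22
  22='bc' goto a→23
  23='bca' goto c→24
  24='bcac' goto c→25
  25='bcacc' goto ·  [P5 ends]
  26='cd' goto d→27
  27='cdd' goto ·  [P6 ends]

Failure links (BFS by depth):
  fail(1) 'd': from fail(0)=0 chase 'd': 0 ⇒ 0;  out=∅∪out(0)=∅
  fail(3) 'c': from fail(0)=0 chase 'c': 0 ⇒ 0;  out=∅∪out(0)=∅
  fail(21) 'b': from fail(0)=0 chase 'b': 0 ⇒ 0;  out=∅∪out(0)=∅
  fail(2) 'db': from fail(1)=0 chase 'b': 0 ⇒ 21;  out={0}∪out(21)={0}
  fail(4) 'cb': from fail(3)=0 chase 'b': 0 ⇒ 21;  out=∅∪out(21)=∅
  fail(9) 'dc': from fail(1)=0 chase 'c': 0 ⇒ 3;  out=∅∪out(3)=∅
  fail(12) 'dd': from fail(1)=0 chase 'd': 0 ⇒ 1;  out=∅∪out(1)=∅
  fail(22) 'bc': from fail(21)=0 chase 'c': 0 ⇒ 3;  out=∅∪out(3)=∅
  fail(26) 'cd': from fail(3)=0 chase 'd': 0 ⇒ 1;  out=∅∪out(1)=∅
  fail(5) 'cbd': from fail(4)=21 chase 'd': 21→0 ⇒ 1;  out=∅∪out(1)=∅
  fail(10) 'dcd': from fail(9)=3 chase 'd': 3 ⇒ 26;  out=∅∪out(26)=∅
  fail(13) 'ddb': from fail(12)=1 chase 'b': 1 ⇒ 2;  out=∅∪out(2)={0}
  fail(17) 'ddc': from fail(12)=1 chase 'c': 1 ⇒ 9;  out=∅∪out(9)=∅
  fail(23) 'bca': from fail(22)=3 chase 'a': 3→0 ⇒ 0;  out=∅∪out(0)=∅
  fail(27) 'cdd': from fail(26)=1 chase 'd': 1 ⇒ 12;  out={6}∪out(12)={6}
  fail(6) 'cbda': from fail(5)=1 chase 'a': 1→0 ⇒ 0;  out=∅∪out(0)=∅
  fail(11) 'dcdd': from fail(10)=26 chase 'd': 26 ⇒ 27;  out={2}∪out(27)={2,6}
  fail(14) 'ddba': from fail(13)=2 chase 'a': 2→21→0 ⇒ 0;  out=∅∪out(0)=∅
  fail(18) 'ddcb': from fail(17)=9 chase 'b': 9→3 ⇒ 4;  out=∅∪out(4)=∅
  fail(24) 'bcac': from fail(23)=0 chase 'c': 0 ⇒ 3;  out=∅∪out(3)=∅
  fail(7) 'cbdac': from fail(6)=0 chase 'c': 0 ⇒ 3;  out=∅∪out(3)=∅
  fail(15) 'ddbad': from fail(14)=0 chase 'd': 0 ⇒ 1;  out=∅∪out(1)=∅
  fail(19) 'ddcbc': from fail(18)=4 chase 'c': 4→21 ⇒ 22;  out=∅∪out(22)=∅
  fail(25) 'bcacc': from fail(24)=3 chase 'c': 3→0 ⇒ 3;  out={5}∪out(3)={5}
  fail(8) 'cbdacd': from fail(7)=3 chase 'd': 3 ⇒ 26;  out={1}∪out(26)={1}
  fail(16) 'ddbadc': from fail(15)=1 chase 'c': 1 ⇒ 9;  out={3}∪out(9)={3}
  fail(20) 'ddcbcb': from fail(19)=22 chase 'b': 22→3 ⇒ 4;  out={4}∪out(4)={4}

Scan:
[0] read 'd'  n0⇒n1
[1] read 'd'  n1⇒n12
[2] read 'b'  n12⇒n13  emit P0@[1:2]
[3] read 'b'  n13⇒n21 (via fail)
[4] read 'd'  n21⇒n1 (via fail)
[5] read 'c'  n1⇒n9
[6] read 'd'  n9⇒n10
[7] read 'd'  n10⇒n11  emit P2@[4:7],P6@[5:7]
[8] read 'd'  n11⇒n12 (via fail)
[9] read 'd'  n12⇒n12 (via fail)
[10] read 'b'  n12⇒n13  emit P0@[9:10]
[11] read 'a'  n13⇒n14
[12] read 'd'  n14⇒n15
[13] read 'c'  n15⇒n16  emit P3@[8:13]
[14] read 'b'  n16⇒n4 (via fail)
[15] read 'a'  n4⇒n0 (via fail)
[16] read 'd'  n0⇒n1
[17] read 'd'  n1⇒n12
[18] read 'd'  n12⇒n12 (via fail)
[19] read 'b'  n12⇒n13  emit P0@[18:19]
[20] read 'a'  n13⇒n14
[21] read 'd'  n14⇒n15
[22] read 'c'  n15⇒n16  emit P3@[17:22]
[23] read 'd'  n16⇒n10 (via fail)
[24] read 'd'  n10⇒n11  emit P2@[21:24],P6@[22:24]
[25] read 'b'  n11⇒n13 (via fail)  emit P0@[24:25]
[26] read 'a'  n13⇒n14
[27] read 'd'  n14⇒n15
[28] read 'c'  n15⇒n16  emit P3@[23:28]
[29] read 'd'  n16⇒n10 (via fail)
[30] read 'b'  n10⇒n2 (via fail)  emit P0@[29:30]
[31] read 'c'  n2⇒n22 (via fail)
[32] read 'a'  n22⇒n23
[33] read 'c'  n23⇒n24
[34] read 'c'  n24⇒n25  emit P5@[30:34]
[35] read 'b'  n25⇒n4 (via fail)
[36] read 'c'  n4⇒n22 (via fail)
[37] read 'a'  n22⇒n23
[38] read 'c'  n23⇒n24
[39] read 'c'  n24⇒n25  emit P5@[35:39]
[40] read 'b'  n25⇒n4 (via fail)
[41] read 'c'  n4⇒n22 (via fail)
[42] read 'a'  n22⇒n23
[43] read 'c'  n23⇒n24
[44] read 'c'  n24⇒n25  emit P5@[40:44]
[45] read 'b'  n25⇒n4 (via fail)
[46] read 'a'  n4⇒n0 (via fail)
[47] read 'c'  n0⇒n3
[48] read 'b'  n3⇒n4
[49] read 'd'  n4⇒n5
[50] read 'a'  n5⇒n6
[51] read 'c'  n6⇒n7
[52] read 'd'  n7⇒n8  emit P1@[47:52]
[53] read 'c'  n8⇒n9 (via fail)
[54] read 'a'  n9⇒n0 (via fail)
[55] read 'd'  n0⇒n1
[56] read 'c'  n1⇒n9
[57] read 'd'  n9⇒n10

Result: [[2,0],[7,2],[7,6],[10,0],[13,3],[19,0],[22,3],[24,2],[24,6],[25,0],[28,3],[30,0],[34,5],[39,5],[44,5],[52,1]]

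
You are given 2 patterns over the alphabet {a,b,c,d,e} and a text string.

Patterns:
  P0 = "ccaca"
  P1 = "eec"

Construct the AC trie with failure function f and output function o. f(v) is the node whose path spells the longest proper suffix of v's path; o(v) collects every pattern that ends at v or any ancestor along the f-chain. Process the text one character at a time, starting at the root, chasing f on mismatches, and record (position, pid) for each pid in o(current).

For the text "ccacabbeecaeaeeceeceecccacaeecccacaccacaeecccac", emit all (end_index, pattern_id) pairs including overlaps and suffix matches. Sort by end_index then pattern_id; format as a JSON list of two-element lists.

Build:
Trie nodes:
  0='ε' goto c→1 e→6
  1='c' goto c→2
  2='cc' goto a→3
  3='cca' goto c→4
  4='ccac' goto a→5
  5='ccaca' goto ·  ←P0
  6='e' goto e→7
  7='ee' goto c→8
  8='eec' goto ·  ←P1

BFS fail/out derivation:
  n1('c'): parent n0 fail=0; on 'c' 0 → fail=0;  out ∅∪∅=∅
  n6('e'): parent n0 fail=0; on 'e' 0 → fail=0;  out ∅∪∅=∅
  n2('cc'): parent n1 fail=0; on 'c' 0 → fail=1;  out ∅∪∅=∅
  n7('ee'): parent n6 fail=0; on 'e' 0 → fail=6;  out ∅∪∅=∅
  n3('cca'): parent n2 fail=1; on 'a' 1→0 → fail=0;  out ∅∪∅=∅
  n8('eec'): parent n7 fail=6; on 'c' 6→0 → fail=1;  out {1}∪∅={1}
  n4('ccac'): parent n3 fail=0; on 'c' 0 → fail=1;  out ∅∪∅=∅
  n5('ccaca'): parent n4 fail=1; on 'a' 1→0 → fail=0;  out {0}∪∅={0}

Scan:
pos 0 'c': at 1
pos 1 'c': at 2
pos 2 'a': at 3
pos 3 'c': at 4
pos 4 'a': at 5  emit P0@[0:4]
pos 5 'b': at 0 (via fail)
pos 6 'b': at 0
pos 7 'e': at 6
pos 8 'e': at 7
pos 9 'c': at 8  emit P1@[7:9]
pos 10 'a': at 0 (via fail)
pos 11 'e': at 6
pos 12 'a': at 0 (via fail)
pos 13 'e': at 6
pos 14 'e': at 7
pos 15 'c': at 8  emit P1@[13:15]
pos 16 'e': at 6 (via fail)
pos 17 'e': at 7
pos 18 'c': at 8  emit P1@[16:18]
pos 19 'e': at 6 (via fail)
pos 20 'e': at 7
pos 21 'c': at 8  emit P1@[19:21]
pos 22 'c': at 2 (via fail)
pos 23 'c': at 2 (via fail)
pos 24 'a': at 3
pos 25 'c': at 4
pos 26 'a': at 5  emit P0@[22:26]
pos 27 'e': at 6 (via fail)
pos 28 'e': at 7
pos 29 'c': at 8  emit P1@[27:29]
pos 30 'c': at 2 (via fail)
pos 31 'c': at 2 (via fail)
pos 32 'a': at 3
pos 33 'c': at 4
pos 34 'a': at 5  emit P0@[30:34]
pos 35 'c': at 1 (via fail)
pos 36 'c': at 2
pos 37 'a': at 3
pos 38 'c': at 4
pos 39 'a': at 5  emit P0@[35:39]
pos 40 'e': at 6 (via fail)
pos 41 'e': at 7
pos 42 'c': at 8  emit P1@[40:42]
pos 43 'c': at 2 (via fail)
pos 44 'c': at 2 (via fail)
pos 45 'a': at 3
pos 46 'c': at 4

Matches: [[4,0],[9,1],[15,1],[18,1],[21,1],[26,0],[29,1],[34,0],[39,0],[42,1]]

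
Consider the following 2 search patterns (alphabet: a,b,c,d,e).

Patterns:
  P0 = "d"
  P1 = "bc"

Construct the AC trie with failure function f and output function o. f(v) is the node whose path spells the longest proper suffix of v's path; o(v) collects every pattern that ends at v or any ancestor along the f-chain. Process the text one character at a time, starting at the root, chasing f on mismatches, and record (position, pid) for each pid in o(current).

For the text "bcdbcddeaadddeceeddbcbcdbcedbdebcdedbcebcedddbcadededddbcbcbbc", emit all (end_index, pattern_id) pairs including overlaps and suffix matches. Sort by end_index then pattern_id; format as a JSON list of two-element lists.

Build automaton:
Trie nodes:
  0='ε' goto b→2 d→1
  1='d' goto ·  [P0 ends]
  2='b' goto c→3
  3='bc' goto ·  [P1 ends]

Failure links (BFS by depth):
  fail(1) 'd': from fail(0)=0 chase 'd': 0 ⇒ 0;  out={0}∪out(0)={0}
  fail(2) 'b': from fail(0)=0 chase 'b': 0 ⇒ 0;  out=∅∪out(0)=∅
  fail(3) 'bc': from fail(2)=0 chase 'c': 0 ⇒ 0;  out={1}∪out(0)={1}

Text stream:
[0] read 'b'  n0⇒n2
[1] read 'c'  n2⇒n3  ** P1@[0:1]
[2] read 'd'  n3⇒n1 (via fail)  ** P0@[2:2]
[3] read 'b'  n1⇒n2 (via fail)
[4] read 'c'  n2⇒n3  ** P1@[3:4]
[5] read 'd'  n3⇒n1 (via fail)  ** P0@[5:5]
[6] read 'd'  n1⇒n1 (via fail)  ** P0@[6:6]
[7] read 'e'  n1⇒n0 (via fail)
[8] read 'a'  n0⇒n0
[9] read 'a'  n0⇒n0
[10] read 'd'  n0⇒n1  ** P0@[10:10]
[11] read 'd'  n1⇒n1 (via fail)  ** P0@[11:11]
[12] read 'd'  n1⇒n1 (via fail)  ** P0@[12:12]
[13] read 'e'  n1⇒n0 (via fail)
[14] read 'c'  n0⇒n0
[15] read 'e'  n0⇒n0
[16] read 'e'  n0⇒n0
[17] read 'd'  n0⇒n1  ** P0@[17:17]
[18] read 'd'  n1⇒n1 (via fail)  ** P0@[18:18]
[19] read 'b'  n1⇒n2 (via fail)
[20] read 'c'  n2⇒n3  ** P1@[19:20]
[21] read 'b'  n3⇒n2 (via fail)
[22] read 'c'  n2⇒n3  ** P1@[21:22]
[23] read 'd'  n3⇒n1 (via fail)  ** P0@[23:23]
[24] read 'b'  n1⇒n2 (via fail)
[25] read 'c'  n2⇒n3  ** P1@[24:25]
[26] read 'e'  n3⇒n0 (via fail)
[27] read 'd'  n0⇒n1  ** P0@[27:27]
[28] read 'b'  n1⇒n2 (via fail)
[29] read 'd'  n2⇒n1 (via fail)  ** P0@[29:29]
[30] read 'e'  n1⇒n0 (via fail)
[31] read 'b'  n0⇒n2
[32] read 'c'  n2⇒n3  ** P1@[31:32]
[33] read 'd'  n3⇒n1 (via fail)  ** P0@[33:33]
[34] read 'e'  n1⇒n0 (via fail)
[35] read 'd'  n0⇒n1  ** P0@[35:35]
[36] read 'b'  n1⇒n2 (via fail)
[37] read 'c'  n2⇒n3  ** P1@[36:37]
[38] read 'e'  n3⇒n0 (via fail)
[39] read 'b'  n0⇒n2
[40] read 'c'  n2⇒n3  ** P1@[39:40]
[41] read 'e'  n3⇒n0 (via fail)
[42] read 'd'  n0⇒n1  ** P0@[42:42]
[43] read 'd'  n1⇒n1 (via fail)  ** P0@[43:43]
[44] read 'd'  n1⇒n1 (via fail)  ** P0@[44:44]
[45] read 'b'  n1⇒n2 (via fail)
[46] read 'c'  n2⇒n3  ** P1@[45:46]
[47] read 'a'  n3⇒n0 (via fail)
[48] read 'd'  n0⇒n1  ** P0@[48:48]
[49] read 'e'  n1⇒n0 (via fail)
[50] read 'd'  n0⇒n1  ** P0@[50:50]
[51] read 'e'  n1⇒n0 (via fail)
[52] read 'd'  n0⇒n1  ** P0@[52:52]
[53] read 'd'  n1⇒n1 (via fail)  ** P0@[53:53]
[54] read 'd'  n1⇒n1 (via fail)  ** P0@[54:54]
[55] read 'b'  n1⇒n2 (via fail)
[56] read 'c'  n2⇒n3  ** P1@[55:56]
[57] read 'b'  n3⇒n2 (via fail)
[58] read 'c'  n2⇒n3  ** P1@[57:58]
[59] read 'b'  n3⇒n2 (via fail)
[60] read 'b'  n2⇒n2 (via fail)
[61] read 'c'  n2⇒n3  ** P1@[60:61]

Matches: [[1,1],[2,0],[4,1],[5,0],[6,0],[10,0],[11,0],[12,0],[17,0],[18,0],[20,1],[22,1],[23,0],[25,1],[27,0],[29,0],[32,1],[33,0],[35,0],[37,1],[40,1],[42,0],[43,0],[44,0],[46,1],[48,0],[50,0],[52,0],[53,0],[54,0],[56,1],[58,1],[61,1]]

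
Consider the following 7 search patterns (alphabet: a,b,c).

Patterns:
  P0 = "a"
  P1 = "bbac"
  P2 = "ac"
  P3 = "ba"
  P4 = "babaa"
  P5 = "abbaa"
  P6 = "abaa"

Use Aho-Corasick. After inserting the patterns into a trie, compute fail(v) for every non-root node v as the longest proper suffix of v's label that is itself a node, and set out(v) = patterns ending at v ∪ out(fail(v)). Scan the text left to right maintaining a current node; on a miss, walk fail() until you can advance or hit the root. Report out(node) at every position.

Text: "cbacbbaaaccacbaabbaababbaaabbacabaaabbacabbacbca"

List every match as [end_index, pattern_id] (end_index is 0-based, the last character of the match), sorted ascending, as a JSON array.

Construct AC machine:
Trie nodes:
  n0 'ε': a→1 b→2
  n1 'a': b→11 c→6  ←P0
  n2 'b': a→7 b→3
  n3 'bb': a→4
  n4 'bba': c→5
  n5 'bbac': ·  ←P1
  n6 'ac': ·  ←P2
  n7 'ba': b→8  ←P3
  n8 'bab': a→9
  n9 'baba': a→10
  n10 'babaa': ·  ←P4
  n11 'ab': a→15 b→12
  n12 'abb': a→13
  n13 'abba': a→14
  n14 'abbaa': ·  ←P5
  n15 'aba': a→16
  n16 'abaa': ·  ←P6

BFS fail/out derivation:
  n1('a'): parent n0 fail=0; on 'a' 0 → fail=0;  out {0}∪∅={0}
  n2('b'): parent n0 fail=0; on 'b' 0 → fail=0;  out ∅∪∅=∅
  n3('bb'): parent n2 fail=0; on 'b' 0 → fail=2;  out ∅∪∅=∅
  n6('ac'): parent n1 fail=0; on 'c' 0 → fail=0;  out {2}∪∅={2}
  n7('ba'): parent n2 fail=0; on 'a' 0 → fail=1;  out {3}∪{0}={0,3}
  n11('ab'): parent n1 fail=0; on 'b' 0 → fail=2;  out ∅∪∅=∅
  n4('bba'): parent n3 fail=2; on 'a' 2 → fail=7;  out ∅∪{0,3}={0,3}
  n8('bab'): parent n7 fail=1; on 'b' 1 → fail=11;  out ∅∪∅=∅
  n12('abb'): parent n11 fail=2; on 'b' 2 → fail=3;  out ∅∪∅=∅
  n15('aba'): parent n11 fail=2; on 'a' 2 → fail=7;  out ∅∪{0,3}={0,3}
  n5('bbac'): parent n4 fail=7; on 'c' 7→1 → fail=6;  out {1}∪{2}={1,2}
  n9('baba'): parent n8 fail=11; on 'a' 11 → fail=15;  out ∅∪{0,3}={0,3}
  n13('abba'): parent n12 fail=3; on 'a' 3 → fail=4;  out ∅∪{0,3}={0,3}
  n16('abaa'): parent n15 fail=7; on 'a' 7→1→0 → fail=1;  out {6}∪{0}={0,6}
  n10('babaa'): parent n9 fail=15; on 'a' 15 → fail=16;  out {4}∪{0,6}={0,4,6}
  n14('abbaa'): parent n13 fail=4; on 'a' 4→7→1→0 → fail=1;  out {5}∪{0}={0,5}

Scan:
i=0 'c': node 0→0
i=1 'b': node 0→2
i=2 'a': node 2→7  emit P0@[2:2],P3@[1:2]
i=3 'c': node 7→6 (fail-walked)  emit P2@[2:3]
i=4 'b': node 6→2 (fail-walked)
i=5 'b': node 2→3
i=6 'a': node 3→4  emit P0@[6:6],P3@[5:6]
i=7 'a': node 4→1 (fail-walked)  emit P0@[7:7]
i=8 'a': node 1→1 (fail-walked)  emit P0@[8:8]
i=9 'c': node 1→6  emit P2@[8:9]
i=10 'c': node 6→0 (fail-walked)
i=11 'a': node 0→1  emit P0@[11:11]
i=12 'c': node 1→6  emit P2@[11:12]
i=13 'b': node 6→2 (fail-walked)
i=14 'a': node 2→7  emit P0@[14:14],P3@[13:14]
i=15 'a': node 7→1 (fail-walked)  emit P0@[15:15]
i=16 'b': node 1→11
i=17 'b': node 11→12
i=18 'a': node 12→13  emit P0@[18:18],P3@[17:18]
i=19 'a': node 13→14  emit P0@[19:19],P5@[15:19]
i=20 'b': node 14→11 (fail-walked)
i=21 'a': node 11→15  emit P0@[21:21],P3@[20:21]
i=22 'b': node 15→8 (fail-walked)
i=23 'b': node 8→12 (fail-walked)
i=24 'a': node 12→13  emit P0@[24:24],P3@[23:24]
i=25 'a': node 13→14  emit P0@[25:25],P5@[21:25]
i=26 'a': node 14→1 (fail-walked)  emit P0@[26:26]
i=27 'b': node 1→11
i=28 'b': node 11→12
i=29 'a': node 12→13  emit P0@[29:29],P3@[28:29]
i=30 'c': node 13→5 (fail-walked)  emit P1@[27:30],P2@[29:30]
i=31 'a': node 5→1 (fail-walked)  emit P0@[31:31]
i=32 'b': node 1→11
i=33 'a': node 11→15  emit P0@[33:33],P3@[32:33]
i=34 'a': node 15→16  emit P0@[34:34],P6@[31:34]
i=35 'a': node 16→1 (fail-walked)  emit P0@[35:35]
i=36 'b': node 1→11
i=37 'b': node 11→12
i=38 'a': node 12→13  emit P0@[38:38],P3@[37:38]
i=39 'c': node 13→5 (fail-walked)  emit P1@[36:39],P2@[38:39]
i=40 'a': node 5→1 (fail-walked)  emit P0@[40:40]
i=41 'b': node 1→11
i=42 'b': node 11→12
i=43 'a': node 12→13  emit P0@[43:43],P3@[42:43]
i=44 'c': node 13→5 (fail-walked)  emit P1@[41:44],P2@[43:44]
i=45 'b': node 5→2 (fail-walked)
i=46 'c': node 2→0 (fail-walked)
i=47 'a': node 0→1  emit P0@[47:47]

Matches: [[2,0],[2,3],[3,2],[6,0],[6,3],[7,0],[8,0],[9,2],[11,0],[12,2],[14,0],[14,3],[15,0],[18,0],[18,3],[19,0],[19,5],[21,0],[21,3],[24,0],[24,3],[25,0],[25,5],[26,0],[29,0],[29,3],[30,1],[30,2],[31,0],[33,0],[33,3],[34,0],[34,6],[35,0],[38,0],[38,3],[39,1],[39,2],[40,0],[43,0],[43,3],[44,1],[44,2],[47,0]]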